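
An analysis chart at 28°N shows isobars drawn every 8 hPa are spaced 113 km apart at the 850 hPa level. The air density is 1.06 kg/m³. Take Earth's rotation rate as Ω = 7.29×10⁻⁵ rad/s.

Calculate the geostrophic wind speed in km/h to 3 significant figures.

351 km/h

Coriolis parameter at 28°N:
f = 2Ω sin φ = 2 × 7.29×10⁻⁵ × sin 28° = 6.84×10⁻⁵ s⁻¹
Pressure gradient: |∂P/∂n| = 800 Pa / 113000 m = 7.08×10⁻³ Pa/m
Geostrophic balance (pressure-gradient force = Coriolis force):
V_g = (1/(fρ)) |∂P/∂n| = 7.08×10⁻³ / (6.84×10⁻⁵ × 1.06) = 97.6 m/s
Converting: 97.6 m/s × 3.6 = 351 km/h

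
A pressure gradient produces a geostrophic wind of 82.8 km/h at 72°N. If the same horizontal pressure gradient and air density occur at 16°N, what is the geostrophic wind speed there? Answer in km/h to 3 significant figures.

With the same pressure gradient and density, V_g ∝ 1/f ∝ 1/sin φ.
V₂ = V₁ · sin φ₁ / sin φ₂ = 82.8 × sin 72° / sin 16°
V₂ = 82.8 × 0.9511/0.2756 = 286 km/h

286 km/h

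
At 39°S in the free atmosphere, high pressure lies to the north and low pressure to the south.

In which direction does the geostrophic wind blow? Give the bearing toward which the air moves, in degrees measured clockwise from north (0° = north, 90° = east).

The pressure-gradient force points toward the south (bearing 180°).
Geostrophic balance: in the Southern Hemisphere the Coriolis force deflects motion to the left, so the geostrophic wind blows 90° to the left of the pressure-gradient force (low pressure on the right).
Rotating 180° by 90° counterclockwise gives 090° — the wind blows toward the east.

090°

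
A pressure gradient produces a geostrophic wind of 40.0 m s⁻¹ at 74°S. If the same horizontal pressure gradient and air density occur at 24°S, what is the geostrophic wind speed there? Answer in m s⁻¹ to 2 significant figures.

With the same pressure gradient and density, V_g ∝ 1/f ∝ 1/sin φ.
V₂ = V₁ · sin φ₁ / sin φ₂ = 40.0 × sin 74° / sin 24°
V₂ = 40.0 × 0.9613/0.4067 = 95 m s⁻¹

95 m s⁻¹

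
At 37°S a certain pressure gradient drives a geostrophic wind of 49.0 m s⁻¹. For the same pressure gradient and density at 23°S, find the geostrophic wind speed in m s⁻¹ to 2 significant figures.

With the same pressure gradient and density, V_g ∝ 1/f ∝ 1/sin φ.
V₂ = V₁ · sin φ₁ / sin φ₂ = 49.0 × sin 37° / sin 23°
V₂ = 49.0 × 0.6018/0.3907 = 75 m s⁻¹

75 m s⁻¹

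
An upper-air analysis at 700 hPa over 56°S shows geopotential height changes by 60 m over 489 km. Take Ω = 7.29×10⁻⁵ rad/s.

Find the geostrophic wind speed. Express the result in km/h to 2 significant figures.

36 km/h

Coriolis parameter at 56°S:
f = 2Ω sin φ = 2 × 7.29×10⁻⁵ × sin 56° = 1.21×10⁻⁴ s⁻¹
Height gradient: |∂Z/∂n| = 60 m / 489000 m = 1.23×10⁻⁴
On a pressure surface, geostrophic balance gives V_g = (g/f)|∂Z/∂n|:
V_g = 9.81 × 1.23×10⁻⁴ / 1.21×10⁻⁴ = 9.96 m/s
Converting: 9.96 m/s × 3.6 = 36 km/h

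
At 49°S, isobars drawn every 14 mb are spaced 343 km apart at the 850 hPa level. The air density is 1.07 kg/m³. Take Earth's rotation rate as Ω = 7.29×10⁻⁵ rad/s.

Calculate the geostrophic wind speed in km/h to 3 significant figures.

125 km/h

Coriolis parameter at 49°S:
f = 2Ω sin φ = 2 × 7.29×10⁻⁵ × sin 49° = 1.10×10⁻⁴ s⁻¹
Pressure gradient: |∂P/∂n| = 1400 Pa / 343000 m = 4.08×10⁻³ Pa/m
Geostrophic balance (pressure-gradient force = Coriolis force):
V_g = (1/(fρ)) |∂P/∂n| = 4.08×10⁻³ / (1.10×10⁻⁴ × 1.07) = 34.7 m/s
Converting: 34.7 m/s × 3.6 = 125 km/h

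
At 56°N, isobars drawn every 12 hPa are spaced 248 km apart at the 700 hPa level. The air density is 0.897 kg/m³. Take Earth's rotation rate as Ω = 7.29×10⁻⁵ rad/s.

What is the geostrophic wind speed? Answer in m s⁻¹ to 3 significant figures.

Coriolis parameter at 56°N:
f = 2Ω sin φ = 2 × 7.29×10⁻⁵ × sin 56° = 1.21×10⁻⁴ s⁻¹
Pressure gradient: |∂P/∂n| = 1200 Pa / 248000 m = 4.84×10⁻³ Pa/m
Geostrophic balance (pressure-gradient force = Coriolis force):
V_g = (1/(fρ)) |∂P/∂n| = 4.84×10⁻³ / (1.21×10⁻⁴ × 0.897) = 44.6 m/s

44.6 m s⁻¹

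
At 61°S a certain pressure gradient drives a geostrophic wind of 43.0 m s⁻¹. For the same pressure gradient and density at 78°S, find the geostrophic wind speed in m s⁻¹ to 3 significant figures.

38.4 m s⁻¹

With the same pressure gradient and density, V_g ∝ 1/f ∝ 1/sin φ.
V₂ = V₁ · sin φ₁ / sin φ₂ = 43.0 × sin 61° / sin 78°
V₂ = 43.0 × 0.8746/0.9781 = 38.4 m s⁻¹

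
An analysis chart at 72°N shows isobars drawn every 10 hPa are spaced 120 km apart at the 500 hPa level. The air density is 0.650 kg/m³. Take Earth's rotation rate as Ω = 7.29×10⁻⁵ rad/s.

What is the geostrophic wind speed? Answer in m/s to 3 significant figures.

92.5 m/s

Coriolis parameter at 72°N:
f = 2Ω sin φ = 2 × 7.29×10⁻⁵ × sin 72° = 1.39×10⁻⁴ s⁻¹
Pressure gradient: |∂P/∂n| = 1000 Pa / 120000 m = 8.33×10⁻³ Pa/m
Geostrophic balance (pressure-gradient force = Coriolis force):
V_g = (1/(fρ)) |∂P/∂n| = 8.33×10⁻³ / (1.39×10⁻⁴ × 0.650) = 92.5 m/s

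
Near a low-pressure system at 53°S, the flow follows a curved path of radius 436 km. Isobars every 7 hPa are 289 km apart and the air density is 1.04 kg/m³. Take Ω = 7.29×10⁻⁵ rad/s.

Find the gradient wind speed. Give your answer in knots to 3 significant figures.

29.9 knots

Coriolis parameter at 53°S:
f = 2Ω sin φ = 2 × 7.29×10⁻⁵ × sin 53° = 1.16×10⁻⁴ s⁻¹
Pressure gradient: |∂P/∂n| = 700 Pa / 289000 m = 2.42×10⁻³ Pa/m
Geostrophic speed: V_g = |∂P/∂n|/(fρ) = 2.42×10⁻³/(1.16×10⁻⁴ × 1.04) = 20.0 m/s
Around a low, centrifugal force acts outward with Coriolis, so pressure-gradient force balances both:
(1/ρ)|∂P/∂n| = fV + V²/R  →  V² + fR·V − fR·V_g = 0
With fR = 1.16×10⁻⁴ × 436×10³ m = 50.8 m/s:
V = [−fR + √((fR)² + 4 fR V_g)]/2 = [−50.8 + √(50.8² + 4×50.8×20)]/2 = 15.4 m/s
Subgeostrophic (V < V_g = 20 m/s), as expected around a low.
Converting: 15.4 m/s × 1.944 = 29.9 knots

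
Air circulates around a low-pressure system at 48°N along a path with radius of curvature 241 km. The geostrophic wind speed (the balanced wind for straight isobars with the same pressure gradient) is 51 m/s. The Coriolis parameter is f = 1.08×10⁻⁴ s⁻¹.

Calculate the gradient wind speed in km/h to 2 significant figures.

92 km/h

Around a low, centrifugal force acts outward with Coriolis, so pressure-gradient force balances both:
(1/ρ)|∂P/∂n| = fV + V²/R  →  V² + fR·V − fR·V_g = 0
With fR = 1.08×10⁻⁴ × 241×10³ m = 26.0 m/s:
V = [−fR + √((fR)² + 4 fR V_g)]/2 = [−26.0 + √(26.0² + 4×26.0×51)]/2 = 25.7 m/s
Subgeostrophic (V < V_g = 51 m/s), as expected around a low.
Converting: 25.7 m/s × 3.6 = 92 km/h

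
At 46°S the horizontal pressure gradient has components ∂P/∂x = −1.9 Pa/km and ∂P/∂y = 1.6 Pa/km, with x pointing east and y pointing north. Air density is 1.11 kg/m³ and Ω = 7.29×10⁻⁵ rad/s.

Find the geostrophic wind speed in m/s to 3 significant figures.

Coriolis parameter at 46°S:
f = 2Ω sin φ = 2 × 7.29×10⁻⁵ × sin 46° = 1.05×10⁻⁴ s⁻¹
In the Southern Hemisphere f is negative: f = −1.05×10⁻⁴ s⁻¹.
Component geostrophic relations (x east, y north):
u_g = −(1/(fρ)) ∂P/∂y,  v_g = (1/(fρ)) ∂P/∂x
u_g = −(1.6×10⁻³)/(−1.05×10⁻⁴ × 1.11) = 13.7 m/s;  v_g = (−1.9×10⁻³)/(−1.05×10⁻⁴ × 1.11) = 16.3 m/s
|V_g| = √(u_g² + v_g²) = 21.3 m/s

21.3 m/s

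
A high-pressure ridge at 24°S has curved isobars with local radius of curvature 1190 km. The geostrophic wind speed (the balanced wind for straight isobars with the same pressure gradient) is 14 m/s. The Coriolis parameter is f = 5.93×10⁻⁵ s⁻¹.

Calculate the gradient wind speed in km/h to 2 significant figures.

Around a high, pressure-gradient force acts outward with centrifugal, so Coriolis balances both:
fV = (1/ρ)|∂P/∂n| + V²/R  →  V² − fR·V + fR·V_g = 0
With fR = 5.93×10⁻⁵ × 1190×10³ m = 70.6 m/s:
V = [fR − √((fR)² − 4 fR V_g)]/2 = [70.6 − √(70.6² − 4×70.6×14)]/2 = 19.3 m/s
Supergeostrophic (V > V_g = 14 m/s), as expected around a high.
Converting: 19.3 m/s × 3.6 = 69 km/h

69 km/h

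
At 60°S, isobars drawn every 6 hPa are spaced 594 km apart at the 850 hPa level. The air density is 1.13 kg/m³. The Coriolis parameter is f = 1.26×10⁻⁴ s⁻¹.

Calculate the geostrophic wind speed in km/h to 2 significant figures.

26 km/h

Pressure gradient: |∂P/∂n| = 600 Pa / 594000 m = 1.01×10⁻³ Pa/m
Geostrophic balance (pressure-gradient force = Coriolis force):
V_g = (1/(fρ)) |∂P/∂n| = 1.01×10⁻³ / (1.26×10⁻⁴ × 1.13) = 7.09 m/s
Converting: 7.09 m/s × 3.6 = 26 km/h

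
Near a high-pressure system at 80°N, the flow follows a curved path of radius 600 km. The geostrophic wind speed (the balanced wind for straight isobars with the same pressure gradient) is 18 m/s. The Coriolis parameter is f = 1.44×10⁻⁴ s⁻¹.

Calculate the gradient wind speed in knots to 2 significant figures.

50 knots

Around a high, pressure-gradient force acts outward with centrifugal, so Coriolis balances both:
fV = (1/ρ)|∂P/∂n| + V²/R  →  V² − fR·V + fR·V_g = 0
With fR = 1.44×10⁻⁴ × 600×10³ m = 86.4 m/s:
V = [fR − √((fR)² − 4 fR V_g)]/2 = [86.4 − √(86.4² − 4×86.4×18)]/2 = 25.6 m/s
Supergeostrophic (V > V_g = 18 m/s), as expected around a high.
Converting: 25.6 m/s × 1.944 = 50 knots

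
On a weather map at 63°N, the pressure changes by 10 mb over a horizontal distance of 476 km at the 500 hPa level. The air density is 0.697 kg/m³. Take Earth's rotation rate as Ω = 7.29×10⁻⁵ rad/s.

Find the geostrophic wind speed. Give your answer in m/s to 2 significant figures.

Coriolis parameter at 63°N:
f = 2Ω sin φ = 2 × 7.29×10⁻⁵ × sin 63° = 1.30×10⁻⁴ s⁻¹
Pressure gradient: |∂P/∂n| = 1000 Pa / 476000 m = 2.10×10⁻³ Pa/m
Geostrophic balance (pressure-gradient force = Coriolis force):
V_g = (1/(fρ)) |∂P/∂n| = 2.10×10⁻³ / (1.30×10⁻⁴ × 0.697) = 23.2 m/s

23 m/s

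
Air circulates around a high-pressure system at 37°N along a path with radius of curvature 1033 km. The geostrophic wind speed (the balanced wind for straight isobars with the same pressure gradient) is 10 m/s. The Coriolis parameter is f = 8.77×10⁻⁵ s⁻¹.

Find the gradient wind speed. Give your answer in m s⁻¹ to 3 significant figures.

11.4 m s⁻¹

Around a high, pressure-gradient force acts outward with centrifugal, so Coriolis balances both:
fV = (1/ρ)|∂P/∂n| + V²/R  →  V² − fR·V + fR·V_g = 0
With fR = 8.77×10⁻⁵ × 1033×10³ m = 90.6 m/s:
V = [fR − √((fR)² − 4 fR V_g)]/2 = [90.6 − √(90.6² − 4×90.6×10)]/2 = 11.4 m/s
Supergeostrophic (V > V_g = 10 m/s), as expected around a high.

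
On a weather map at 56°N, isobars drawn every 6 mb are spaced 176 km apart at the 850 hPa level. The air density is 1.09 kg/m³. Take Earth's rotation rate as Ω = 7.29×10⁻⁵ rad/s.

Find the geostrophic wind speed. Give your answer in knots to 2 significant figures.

Coriolis parameter at 56°N:
f = 2Ω sin φ = 2 × 7.29×10⁻⁵ × sin 56° = 1.21×10⁻⁴ s⁻¹
Pressure gradient: |∂P/∂n| = 600 Pa / 176000 m = 3.41×10⁻³ Pa/m
Geostrophic balance (pressure-gradient force = Coriolis force):
V_g = (1/(fρ)) |∂P/∂n| = 3.41×10⁻³ / (1.21×10⁻⁴ × 1.09) = 25.9 m/s
Converting: 25.9 m/s × 1.944 = 50 knots

50 knots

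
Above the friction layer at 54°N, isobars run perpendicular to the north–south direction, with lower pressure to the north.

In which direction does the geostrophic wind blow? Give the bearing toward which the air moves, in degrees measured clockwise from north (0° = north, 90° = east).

The pressure-gradient force points toward the north (bearing 000°).
Geostrophic balance: in the Northern Hemisphere the Coriolis force deflects motion to the right, so the geostrophic wind blows 90° to the right of the pressure-gradient force (low pressure on the left).
Rotating 000° by 90° clockwise gives 090° — the wind blows toward the east.

090°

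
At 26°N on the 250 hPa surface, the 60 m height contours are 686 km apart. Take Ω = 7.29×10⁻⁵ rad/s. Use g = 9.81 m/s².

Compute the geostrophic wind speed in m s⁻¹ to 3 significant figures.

Coriolis parameter at 26°N:
f = 2Ω sin φ = 2 × 7.29×10⁻⁵ × sin 26° = 6.39×10⁻⁵ s⁻¹
Height gradient: |∂Z/∂n| = 60 m / 686000 m = 8.75×10⁻⁵
On a pressure surface, geostrophic balance gives V_g = (g/f)|∂Z/∂n|:
V_g = 9.81 × 8.75×10⁻⁵ / 6.39×10⁻⁵ = 13.4 m/s

13.4 m s⁻¹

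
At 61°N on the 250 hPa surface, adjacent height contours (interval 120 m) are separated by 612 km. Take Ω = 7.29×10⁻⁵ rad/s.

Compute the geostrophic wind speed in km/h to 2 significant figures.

Coriolis parameter at 61°N:
f = 2Ω sin φ = 2 × 7.29×10⁻⁵ × sin 61° = 1.28×10⁻⁴ s⁻¹
Height gradient: |∂Z/∂n| = 120 m / 612000 m = 1.96×10⁻⁴
On a pressure surface, geostrophic balance gives V_g = (g/f)|∂Z/∂n|:
V_g = 9.81 × 1.96×10⁻⁴ / 1.28×10⁻⁴ = 15.1 m/s
Converting: 15.1 m/s × 3.6 = 54 km/h

54 km/h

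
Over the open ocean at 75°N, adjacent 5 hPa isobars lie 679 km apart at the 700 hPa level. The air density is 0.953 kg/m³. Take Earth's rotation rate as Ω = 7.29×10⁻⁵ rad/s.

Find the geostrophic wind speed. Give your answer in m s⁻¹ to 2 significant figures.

Coriolis parameter at 75°N:
f = 2Ω sin φ = 2 × 7.29×10⁻⁵ × sin 75° = 1.41×10⁻⁴ s⁻¹
Pressure gradient: |∂P/∂n| = 500 Pa / 679000 m = 7.36×10⁻⁴ Pa/m
Geostrophic balance (pressure-gradient force = Coriolis force):
V_g = (1/(fρ)) |∂P/∂n| = 7.36×10⁻⁴ / (1.41×10⁻⁴ × 0.953) = 5.49 m/s

5.5 m s⁻¹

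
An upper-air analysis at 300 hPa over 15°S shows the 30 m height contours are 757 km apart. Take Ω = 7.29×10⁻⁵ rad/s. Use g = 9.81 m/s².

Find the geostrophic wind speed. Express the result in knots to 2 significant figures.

Coriolis parameter at 15°S:
f = 2Ω sin φ = 2 × 7.29×10⁻⁵ × sin 15° = 3.77×10⁻⁵ s⁻¹
Height gradient: |∂Z/∂n| = 30 m / 757000 m = 3.96×10⁻⁵
On a pressure surface, geostrophic balance gives V_g = (g/f)|∂Z/∂n|:
V_g = 9.81 × 3.96×10⁻⁵ / 3.77×10⁻⁵ = 10.3 m/s
Converting: 10.3 m/s × 1.944 = 20 knots

20 knots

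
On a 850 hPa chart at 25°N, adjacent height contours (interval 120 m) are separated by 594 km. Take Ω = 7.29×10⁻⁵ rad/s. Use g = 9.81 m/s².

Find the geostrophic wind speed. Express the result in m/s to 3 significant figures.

32.2 m/s

Coriolis parameter at 25°N:
f = 2Ω sin φ = 2 × 7.29×10⁻⁵ × sin 25° = 6.16×10⁻⁵ s⁻¹
Height gradient: |∂Z/∂n| = 120 m / 594000 m = 2.02×10⁻⁴
On a pressure surface, geostrophic balance gives V_g = (g/f)|∂Z/∂n|:
V_g = 9.81 × 2.02×10⁻⁴ / 6.16×10⁻⁵ = 32.2 m/s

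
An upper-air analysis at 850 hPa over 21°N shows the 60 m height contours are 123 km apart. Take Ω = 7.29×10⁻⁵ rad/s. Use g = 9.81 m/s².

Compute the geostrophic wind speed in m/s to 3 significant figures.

91.6 m/s

Coriolis parameter at 21°N:
f = 2Ω sin φ = 2 × 7.29×10⁻⁵ × sin 21° = 5.23×10⁻⁵ s⁻¹
Height gradient: |∂Z/∂n| = 60 m / 123000 m = 4.88×10⁻⁴
On a pressure surface, geostrophic balance gives V_g = (g/f)|∂Z/∂n|:
V_g = 9.81 × 4.88×10⁻⁴ / 5.23×10⁻⁵ = 91.6 m/s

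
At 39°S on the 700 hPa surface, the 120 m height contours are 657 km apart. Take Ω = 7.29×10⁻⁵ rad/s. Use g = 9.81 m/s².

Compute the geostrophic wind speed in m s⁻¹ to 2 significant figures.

20 m s⁻¹

Coriolis parameter at 39°S:
f = 2Ω sin φ = 2 × 7.29×10⁻⁵ × sin 39° = 9.18×10⁻⁵ s⁻¹
Height gradient: |∂Z/∂n| = 120 m / 657000 m = 1.83×10⁻⁴
On a pressure surface, geostrophic balance gives V_g = (g/f)|∂Z/∂n|:
V_g = 9.81 × 1.83×10⁻⁴ / 9.18×10⁻⁵ = 19.5 m/s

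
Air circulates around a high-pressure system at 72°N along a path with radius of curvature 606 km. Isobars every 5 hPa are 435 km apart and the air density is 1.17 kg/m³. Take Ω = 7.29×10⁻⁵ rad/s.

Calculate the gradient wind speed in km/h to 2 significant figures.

28 km/h

Coriolis parameter at 72°N:
f = 2Ω sin φ = 2 × 7.29×10⁻⁵ × sin 72° = 1.39×10⁻⁴ s⁻¹
Pressure gradient: |∂P/∂n| = 500 Pa / 435000 m = 1.15×10⁻³ Pa/m
Geostrophic speed: V_g = |∂P/∂n|/(fρ) = 1.15×10⁻³/(1.39×10⁻⁴ × 1.17) = 7.08 m/s
Around a high, pressure-gradient force acts outward with centrifugal, so Coriolis balances both:
fV = (1/ρ)|∂P/∂n| + V²/R  →  V² − fR·V + fR·V_g = 0
With fR = 1.39×10⁻⁴ × 606×10³ m = 84.0 m/s:
V = [fR − √((fR)² − 4 fR V_g)]/2 = [84.0 − √(84.0² − 4×84.0×7.08)]/2 = 7.81 m/s
Supergeostrophic (V > V_g = 7.08 m/s), as expected around a high.
Converting: 7.81 m/s × 3.6 = 28 km/h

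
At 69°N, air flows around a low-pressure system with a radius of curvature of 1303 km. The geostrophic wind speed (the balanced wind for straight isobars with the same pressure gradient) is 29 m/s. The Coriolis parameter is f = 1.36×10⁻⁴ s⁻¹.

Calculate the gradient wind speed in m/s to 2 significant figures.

25 m/s

Around a low, centrifugal force acts outward with Coriolis, so pressure-gradient force balances both:
(1/ρ)|∂P/∂n| = fV + V²/R  →  V² + fR·V − fR·V_g = 0
With fR = 1.36×10⁻⁴ × 1303×10³ m = 177 m/s:
V = [−fR + √((fR)² + 4 fR V_g)]/2 = [−177 + √(177² + 4×177×29)]/2 = 25.4 m/s
Subgeostrophic (V < V_g = 29 m/s), as expected around a low.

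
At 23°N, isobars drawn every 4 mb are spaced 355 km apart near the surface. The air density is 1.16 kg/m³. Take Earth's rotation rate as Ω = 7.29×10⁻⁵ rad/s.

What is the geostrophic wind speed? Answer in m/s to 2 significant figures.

17 m/s

Coriolis parameter at 23°N:
f = 2Ω sin φ = 2 × 7.29×10⁻⁵ × sin 23° = 5.70×10⁻⁵ s⁻¹
Pressure gradient: |∂P/∂n| = 400 Pa / 355000 m = 1.13×10⁻³ Pa/m
Geostrophic balance (pressure-gradient force = Coriolis force):
V_g = (1/(fρ)) |∂P/∂n| = 1.13×10⁻³ / (5.70×10⁻⁵ × 1.16) = 17.1 m/s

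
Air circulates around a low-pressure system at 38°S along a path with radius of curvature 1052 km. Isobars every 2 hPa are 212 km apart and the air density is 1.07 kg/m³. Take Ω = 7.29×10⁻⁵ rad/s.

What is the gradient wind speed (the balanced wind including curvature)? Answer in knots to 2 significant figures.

Coriolis parameter at 38°S:
f = 2Ω sin φ = 2 × 7.29×10⁻⁵ × sin 38° = 8.98×10⁻⁵ s⁻¹
Pressure gradient: |∂P/∂n| = 200 Pa / 212000 m = 9.43×10⁻⁴ Pa/m
Geostrophic speed: V_g = |∂P/∂n|/(fρ) = 9.43×10⁻⁴/(8.98×10⁻⁵ × 1.07) = 9.82 m/s
Around a low, centrifugal force acts outward with Coriolis, so pressure-gradient force balances both:
(1/ρ)|∂P/∂n| = fV + V²/R  →  V² + fR·V − fR·V_g = 0
With fR = 8.98×10⁻⁵ × 1052×10³ m = 94.4 m/s:
V = [−fR + √((fR)² + 4 fR V_g)]/2 = [−94.4 + √(94.4² + 4×94.4×9.82)]/2 = 8.97 m/s
Subgeostrophic (V < V_g = 9.82 m/s), as expected around a low.
Converting: 8.97 m/s × 1.944 = 17 knots

17 knots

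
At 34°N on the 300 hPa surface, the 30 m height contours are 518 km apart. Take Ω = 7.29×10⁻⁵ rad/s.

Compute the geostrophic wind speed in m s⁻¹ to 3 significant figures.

Coriolis parameter at 34°N:
f = 2Ω sin φ = 2 × 7.29×10⁻⁵ × sin 34° = 8.15×10⁻⁵ s⁻¹
Height gradient: |∂Z/∂n| = 30 m / 518000 m = 5.79×10⁻⁵
On a pressure surface, geostrophic balance gives V_g = (g/f)|∂Z/∂n|:
V_g = 9.81 × 5.79×10⁻⁵ / 8.15×10⁻⁵ = 6.97 m/s

6.97 m s⁻¹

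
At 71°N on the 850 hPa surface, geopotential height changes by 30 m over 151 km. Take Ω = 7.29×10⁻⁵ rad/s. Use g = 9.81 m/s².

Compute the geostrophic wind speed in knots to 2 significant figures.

27 knots

Coriolis parameter at 71°N:
f = 2Ω sin φ = 2 × 7.29×10⁻⁵ × sin 71° = 1.38×10⁻⁴ s⁻¹
Height gradient: |∂Z/∂n| = 30 m / 151000 m = 1.99×10⁻⁴
On a pressure surface, geostrophic balance gives V_g = (g/f)|∂Z/∂n|:
V_g = 9.81 × 1.99×10⁻⁴ / 1.38×10⁻⁴ = 14.1 m/s
Converting: 14.1 m/s × 1.944 = 27 knots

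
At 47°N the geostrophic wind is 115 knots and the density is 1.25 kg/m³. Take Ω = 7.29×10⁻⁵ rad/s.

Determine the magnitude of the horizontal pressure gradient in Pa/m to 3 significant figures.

Coriolis parameter at 47°N:
f = 2Ω sin φ = 2 × 7.29×10⁻⁵ × sin 47° = 1.07×10⁻⁴ s⁻¹
Wind speed in SI: 115 knots = 59.2 m/s
Geostrophic balance rearranged: |∂P/∂n| = f ρ V_g
|∂P/∂n| = 1.07×10⁻⁴ × 1.25 × 59.2 = 7.89×10⁻³ Pa/m

7.89×10⁻³ Pa/m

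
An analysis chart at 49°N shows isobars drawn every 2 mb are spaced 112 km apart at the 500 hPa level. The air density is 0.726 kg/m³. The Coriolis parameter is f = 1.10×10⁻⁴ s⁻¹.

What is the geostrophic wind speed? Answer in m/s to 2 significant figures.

22 m/s

Pressure gradient: |∂P/∂n| = 200 Pa / 112000 m = 1.79×10⁻³ Pa/m
Geostrophic balance (pressure-gradient force = Coriolis force):
V_g = (1/(fρ)) |∂P/∂n| = 1.79×10⁻³ / (1.10×10⁻⁴ × 0.726) = 22.4 m/s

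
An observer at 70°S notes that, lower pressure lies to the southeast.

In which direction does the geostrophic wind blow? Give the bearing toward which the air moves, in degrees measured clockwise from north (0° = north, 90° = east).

045°

The pressure-gradient force points toward the southeast (bearing 135°).
Geostrophic balance: in the Southern Hemisphere the Coriolis force deflects motion to the left, so the geostrophic wind blows 90° to the left of the pressure-gradient force (low pressure on the right).
Rotating 135° by 90° counterclockwise gives 045° — the wind blows toward the northeast.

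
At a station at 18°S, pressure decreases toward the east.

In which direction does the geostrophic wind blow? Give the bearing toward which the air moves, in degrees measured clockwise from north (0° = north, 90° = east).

000°

The pressure-gradient force points toward the east (bearing 090°).
Geostrophic balance: in the Southern Hemisphere the Coriolis force deflects motion to the left, so the geostrophic wind blows 90° to the left of the pressure-gradient force (low pressure on the right).
Rotating 090° by 90° counterclockwise gives 000° — the wind blows toward the north.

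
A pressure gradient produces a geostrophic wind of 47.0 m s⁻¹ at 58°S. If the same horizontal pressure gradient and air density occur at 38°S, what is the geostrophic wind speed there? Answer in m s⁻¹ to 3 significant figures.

64.7 m s⁻¹

With the same pressure gradient and density, V_g ∝ 1/f ∝ 1/sin φ.
V₂ = V₁ · sin φ₁ / sin φ₂ = 47.0 × sin 58° / sin 38°
V₂ = 47.0 × 0.8480/0.6157 = 64.7 m s⁻¹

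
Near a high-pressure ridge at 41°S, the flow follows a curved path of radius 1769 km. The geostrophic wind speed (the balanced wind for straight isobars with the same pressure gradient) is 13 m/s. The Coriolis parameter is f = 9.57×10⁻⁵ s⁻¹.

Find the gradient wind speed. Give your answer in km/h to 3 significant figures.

51.1 km/h

Around a high, pressure-gradient force acts outward with centrifugal, so Coriolis balances both:
fV = (1/ρ)|∂P/∂n| + V²/R  →  V² − fR·V + fR·V_g = 0
With fR = 9.57×10⁻⁵ × 1769×10³ m = 169 m/s:
V = [fR − √((fR)² − 4 fR V_g)]/2 = [169 − √(169² − 4×169×13)]/2 = 14.2 m/s
Supergeostrophic (V > V_g = 13 m/s), as expected around a high.
Converting: 14.2 m/s × 3.6 = 51.1 km/h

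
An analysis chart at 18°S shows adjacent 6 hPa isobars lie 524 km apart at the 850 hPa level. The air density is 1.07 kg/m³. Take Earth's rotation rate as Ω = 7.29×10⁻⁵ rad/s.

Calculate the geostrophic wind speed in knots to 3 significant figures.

46.2 knots

Coriolis parameter at 18°S:
f = 2Ω sin φ = 2 × 7.29×10⁻⁵ × sin 18° = 4.51×10⁻⁵ s⁻¹
Pressure gradient: |∂P/∂n| = 600 Pa / 524000 m = 1.15×10⁻³ Pa/m
Geostrophic balance (pressure-gradient force = Coriolis force):
V_g = (1/(fρ)) |∂P/∂n| = 1.15×10⁻³ / (4.51×10⁻⁵ × 1.07) = 23.8 m/s
Converting: 23.8 m/s × 1.944 = 46.2 knots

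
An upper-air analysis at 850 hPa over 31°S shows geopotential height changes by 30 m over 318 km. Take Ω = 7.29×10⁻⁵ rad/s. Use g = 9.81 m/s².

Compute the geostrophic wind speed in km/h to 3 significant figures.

Coriolis parameter at 31°S:
f = 2Ω sin φ = 2 × 7.29×10⁻⁵ × sin 31° = 7.51×10⁻⁵ s⁻¹
Height gradient: |∂Z/∂n| = 30 m / 318000 m = 9.43×10⁻⁵
On a pressure surface, geostrophic balance gives V_g = (g/f)|∂Z/∂n|:
V_g = 9.81 × 9.43×10⁻⁵ / 7.51×10⁻⁵ = 12.3 m/s
Converting: 12.3 m/s × 3.6 = 44.4 km/h

44.4 km/h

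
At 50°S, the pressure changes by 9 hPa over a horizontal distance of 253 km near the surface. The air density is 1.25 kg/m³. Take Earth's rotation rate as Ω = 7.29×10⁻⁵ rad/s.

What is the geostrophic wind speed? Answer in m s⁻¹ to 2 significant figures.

25 m s⁻¹

Coriolis parameter at 50°S:
f = 2Ω sin φ = 2 × 7.29×10⁻⁵ × sin 50° = 1.12×10⁻⁴ s⁻¹
Pressure gradient: |∂P/∂n| = 900 Pa / 253000 m = 3.56×10⁻³ Pa/m
Geostrophic balance (pressure-gradient force = Coriolis force):
V_g = (1/(fρ)) |∂P/∂n| = 3.56×10⁻³ / (1.12×10⁻⁴ × 1.25) = 25.5 m/s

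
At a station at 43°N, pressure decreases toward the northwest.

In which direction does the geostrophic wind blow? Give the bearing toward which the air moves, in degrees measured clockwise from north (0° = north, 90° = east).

045°

The pressure-gradient force points toward the northwest (bearing 315°).
Geostrophic balance: in the Northern Hemisphere the Coriolis force deflects motion to the right, so the geostrophic wind blows 90° to the right of the pressure-gradient force (low pressure on the left).
Rotating 315° by 90° clockwise gives 045° — the wind blows toward the northeast.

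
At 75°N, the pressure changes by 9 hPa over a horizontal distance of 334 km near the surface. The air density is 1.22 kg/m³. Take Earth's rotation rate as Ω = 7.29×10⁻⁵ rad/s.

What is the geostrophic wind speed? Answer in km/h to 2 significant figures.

Coriolis parameter at 75°N:
f = 2Ω sin φ = 2 × 7.29×10⁻⁵ × sin 75° = 1.41×10⁻⁴ s⁻¹
Pressure gradient: |∂P/∂n| = 900 Pa / 334000 m = 2.69×10⁻³ Pa/m
Geostrophic balance (pressure-gradient force = Coriolis force):
V_g = (1/(fρ)) |∂P/∂n| = 2.69×10⁻³ / (1.41×10⁻⁴ × 1.22) = 15.7 m/s
Converting: 15.7 m/s × 3.6 = 56 km/h

56 km/h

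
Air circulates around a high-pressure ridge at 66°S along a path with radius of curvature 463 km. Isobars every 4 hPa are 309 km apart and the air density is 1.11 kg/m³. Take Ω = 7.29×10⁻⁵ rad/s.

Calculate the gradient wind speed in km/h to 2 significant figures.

38 km/h

Coriolis parameter at 66°S:
f = 2Ω sin φ = 2 × 7.29×10⁻⁵ × sin 66° = 1.33×10⁻⁴ s⁻¹
Pressure gradient: |∂P/∂n| = 400 Pa / 309000 m = 1.29×10⁻³ Pa/m
Geostrophic speed: V_g = |∂P/∂n|/(fρ) = 1.29×10⁻³/(1.33×10⁻⁴ × 1.11) = 8.76 m/s
Around a high, pressure-gradient force acts outward with centrifugal, so Coriolis balances both:
fV = (1/ρ)|∂P/∂n| + V²/R  →  V² − fR·V + fR·V_g = 0
With fR = 1.33×10⁻⁴ × 463×10³ m = 61.7 m/s:
V = [fR − √((fR)² − 4 fR V_g)]/2 = [61.7 − √(61.7² − 4×61.7×8.76)]/2 = 10.6 m/s
Supergeostrophic (V > V_g = 8.76 m/s), as expected around a high.
Converting: 10.6 m/s × 3.6 = 38 km/h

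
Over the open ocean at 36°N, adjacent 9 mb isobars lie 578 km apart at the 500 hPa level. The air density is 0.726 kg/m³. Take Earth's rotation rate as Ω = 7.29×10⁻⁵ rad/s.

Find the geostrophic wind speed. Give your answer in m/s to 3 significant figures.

Coriolis parameter at 36°N:
f = 2Ω sin φ = 2 × 7.29×10⁻⁵ × sin 36° = 8.57×10⁻⁵ s⁻¹
Pressure gradient: |∂P/∂n| = 900 Pa / 578000 m = 1.56×10⁻³ Pa/m
Geostrophic balance (pressure-gradient force = Coriolis force):
V_g = (1/(fρ)) |∂P/∂n| = 1.56×10⁻³ / (8.57×10⁻⁵ × 0.726) = 25.0 m/s

25.0 m/s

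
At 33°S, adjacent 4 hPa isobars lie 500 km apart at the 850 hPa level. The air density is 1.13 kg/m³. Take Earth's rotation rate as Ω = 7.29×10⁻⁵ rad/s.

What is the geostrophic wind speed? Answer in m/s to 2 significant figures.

8.9 m/s

Coriolis parameter at 33°S:
f = 2Ω sin φ = 2 × 7.29×10⁻⁵ × sin 33° = 7.94×10⁻⁵ s⁻¹
Pressure gradient: |∂P/∂n| = 400 Pa / 500000 m = 8.00×10⁻⁴ Pa/m
Geostrophic balance (pressure-gradient force = Coriolis force):
V_g = (1/(fρ)) |∂P/∂n| = 8.00×10⁻⁴ / (7.94×10⁻⁵ × 1.13) = 8.92 m/s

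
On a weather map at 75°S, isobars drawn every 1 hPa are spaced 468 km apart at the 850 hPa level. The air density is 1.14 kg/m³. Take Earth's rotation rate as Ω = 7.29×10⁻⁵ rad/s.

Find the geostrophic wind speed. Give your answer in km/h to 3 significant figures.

4.79 km/h

Coriolis parameter at 75°S:
f = 2Ω sin φ = 2 × 7.29×10⁻⁵ × sin 75° = 1.41×10⁻⁴ s⁻¹
Pressure gradient: |∂P/∂n| = 100 Pa / 468000 m = 2.14×10⁻⁴ Pa/m
Geostrophic balance (pressure-gradient force = Coriolis force):
V_g = (1/(fρ)) |∂P/∂n| = 2.14×10⁻⁴ / (1.41×10⁻⁴ × 1.14) = 1.33 m/s
Converting: 1.33 m/s × 3.6 = 4.79 km/h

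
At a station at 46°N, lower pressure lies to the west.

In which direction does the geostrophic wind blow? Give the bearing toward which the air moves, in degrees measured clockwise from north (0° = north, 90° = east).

The pressure-gradient force points toward the west (bearing 270°).
Geostrophic balance: in the Northern Hemisphere the Coriolis force deflects motion to the right, so the geostrophic wind blows 90° to the right of the pressure-gradient force (low pressure on the left).
Rotating 270° by 90° clockwise gives 000° — the wind blows toward the north.

000°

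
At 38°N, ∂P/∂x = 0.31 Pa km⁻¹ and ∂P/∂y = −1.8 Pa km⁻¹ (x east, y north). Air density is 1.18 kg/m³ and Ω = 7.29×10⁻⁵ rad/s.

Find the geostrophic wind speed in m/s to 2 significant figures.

Coriolis parameter at 38°N:
f = 2Ω sin φ = 2 × 7.29×10⁻⁵ × sin 38° = 8.98×10⁻⁵ s⁻¹
Component geostrophic relations (x east, y north):
u_g = −(1/(fρ)) ∂P/∂y,  v_g = (1/(fρ)) ∂P/∂x
u_g = −(−1.8×10⁻³)/(8.98×10⁻⁵ × 1.18) = 17.0 m/s;  v_g = (0.31×10⁻³)/(8.98×10⁻⁵ × 1.18) = 2.93 m/s
|V_g| = √(u_g² + v_g²) = 17.2 m/s

17 m/s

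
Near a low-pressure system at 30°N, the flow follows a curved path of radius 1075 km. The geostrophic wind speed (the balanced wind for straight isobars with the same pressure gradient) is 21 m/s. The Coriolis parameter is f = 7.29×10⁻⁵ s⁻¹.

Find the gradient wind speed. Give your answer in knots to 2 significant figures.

Around a low, centrifugal force acts outward with Coriolis, so pressure-gradient force balances both:
(1/ρ)|∂P/∂n| = fV + V²/R  →  V² + fR·V − fR·V_g = 0
With fR = 7.29×10⁻⁵ × 1075×10³ m = 78.4 m/s:
V = [−fR + √((fR)² + 4 fR V_g)]/2 = [−78.4 + √(78.4² + 4×78.4×21)]/2 = 17.2 m/s
Subgeostrophic (V < V_g = 21 m/s), as expected around a low.
Converting: 17.2 m/s × 1.944 = 33 knots

33 knots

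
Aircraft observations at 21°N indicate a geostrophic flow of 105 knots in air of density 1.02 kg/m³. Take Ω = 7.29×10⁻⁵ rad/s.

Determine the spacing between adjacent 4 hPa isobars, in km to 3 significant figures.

Coriolis parameter at 21°N:
f = 2Ω sin φ = 2 × 7.29×10⁻⁵ × sin 21° = 5.23×10⁻⁵ s⁻¹
Wind speed in SI: 105 knots = 54.0 m/s
Geostrophic balance rearranged: |∂P/∂n| = f ρ V_g
|∂P/∂n| = 5.23×10⁻⁵ × 1.02 × 54.0 = 2.88×10⁻³ Pa/m
Isobar spacing: Δn = ΔP/|∂P/∂n| = 400 Pa / 2.88×10⁻³ Pa/m = 138946 m ≈ 139 km

139 km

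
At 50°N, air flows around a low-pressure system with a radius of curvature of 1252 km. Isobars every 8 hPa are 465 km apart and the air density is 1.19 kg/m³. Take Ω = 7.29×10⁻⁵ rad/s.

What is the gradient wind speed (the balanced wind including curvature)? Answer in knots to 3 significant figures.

23.2 knots

Coriolis parameter at 50°N:
f = 2Ω sin φ = 2 × 7.29×10⁻⁵ × sin 50° = 1.12×10⁻⁴ s⁻¹
Pressure gradient: |∂P/∂n| = 800 Pa / 465000 m = 1.72×10⁻³ Pa/m
Geostrophic speed: V_g = |∂P/∂n|/(fρ) = 1.72×10⁻³/(1.12×10⁻⁴ × 1.19) = 12.9 m/s
Around a low, centrifugal force acts outward with Coriolis, so pressure-gradient force balances both:
(1/ρ)|∂P/∂n| = fV + V²/R  →  V² + fR·V − fR·V_g = 0
With fR = 1.12×10⁻⁴ × 1252×10³ m = 140 m/s:
V = [−fR + √((fR)² + 4 fR V_g)]/2 = [−140 + √(140² + 4×140×12.9)]/2 = 11.9 m/s
Subgeostrophic (V < V_g = 12.9 m/s), as expected around a low.
Converting: 11.9 m/s × 1.944 = 23.2 knots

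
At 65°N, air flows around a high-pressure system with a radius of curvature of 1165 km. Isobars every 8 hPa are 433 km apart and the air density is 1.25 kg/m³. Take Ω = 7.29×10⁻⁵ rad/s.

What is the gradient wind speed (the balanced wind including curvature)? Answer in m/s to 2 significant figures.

12 m/s

Coriolis parameter at 65°N:
f = 2Ω sin φ = 2 × 7.29×10⁻⁵ × sin 65° = 1.32×10⁻⁴ s⁻¹
Pressure gradient: |∂P/∂n| = 800 Pa / 433000 m = 1.85×10⁻³ Pa/m
Geostrophic speed: V_g = |∂P/∂n|/(fρ) = 1.85×10⁻³/(1.32×10⁻⁴ × 1.25) = 11.2 m/s
Around a high, pressure-gradient force acts outward with centrifugal, so Coriolis balances both:
fV = (1/ρ)|∂P/∂n| + V²/R  →  V² − fR·V + fR·V_g = 0
With fR = 1.32×10⁻⁴ × 1165×10³ m = 154 m/s:
V = [fR − √((fR)² − 4 fR V_g)]/2 = [154 − √(154² − 4×154×11.2)]/2 = 12.1 m/s
Supergeostrophic (V > V_g = 11.2 m/s), as expected around a high.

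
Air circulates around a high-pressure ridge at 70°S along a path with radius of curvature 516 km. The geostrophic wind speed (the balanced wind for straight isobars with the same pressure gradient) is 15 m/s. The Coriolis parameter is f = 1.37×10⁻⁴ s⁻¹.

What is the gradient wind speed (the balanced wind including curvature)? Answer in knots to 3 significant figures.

42.0 knots

Around a high, pressure-gradient force acts outward with centrifugal, so Coriolis balances both:
fV = (1/ρ)|∂P/∂n| + V²/R  →  V² − fR·V + fR·V_g = 0
With fR = 1.37×10⁻⁴ × 516×10³ m = 70.7 m/s:
V = [fR − √((fR)² − 4 fR V_g)]/2 = [70.7 − √(70.7² − 4×70.7×15)]/2 = 21.6 m/s
Supergeostrophic (V > V_g = 15 m/s), as expected around a high.
Converting: 21.6 m/s × 1.944 = 42.0 knots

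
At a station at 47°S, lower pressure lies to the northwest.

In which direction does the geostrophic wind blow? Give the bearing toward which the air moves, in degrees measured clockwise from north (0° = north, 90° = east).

The pressure-gradient force points toward the northwest (bearing 315°).
Geostrophic balance: in the Southern Hemisphere the Coriolis force deflects motion to the left, so the geostrophic wind blows 90° to the left of the pressure-gradient force (low pressure on the right).
Rotating 315° by 90° counterclockwise gives 225° — the wind blows toward the southwest.

225°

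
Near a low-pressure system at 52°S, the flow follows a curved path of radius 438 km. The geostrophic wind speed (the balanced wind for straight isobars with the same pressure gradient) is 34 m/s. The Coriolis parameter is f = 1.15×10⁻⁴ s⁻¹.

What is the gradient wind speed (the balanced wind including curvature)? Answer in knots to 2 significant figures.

Around a low, centrifugal force acts outward with Coriolis, so pressure-gradient force balances both:
(1/ρ)|∂P/∂n| = fV + V²/R  →  V² + fR·V − fR·V_g = 0
With fR = 1.15×10⁻⁴ × 438×10³ m = 50.4 m/s:
V = [−fR + √((fR)² + 4 fR V_g)]/2 = [−50.4 + √(50.4² + 4×50.4×34)]/2 = 23.3 m/s
Subgeostrophic (V < V_g = 34 m/s), as expected around a low.
Converting: 23.3 m/s × 1.944 = 45 knots

45 knots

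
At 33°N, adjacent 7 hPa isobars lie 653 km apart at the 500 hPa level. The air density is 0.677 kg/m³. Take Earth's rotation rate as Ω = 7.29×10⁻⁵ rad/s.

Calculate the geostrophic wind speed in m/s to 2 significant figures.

Coriolis parameter at 33°N:
f = 2Ω sin φ = 2 × 7.29×10⁻⁵ × sin 33° = 7.94×10⁻⁵ s⁻¹
Pressure gradient: |∂P/∂n| = 700 Pa / 653000 m = 1.07×10⁻³ Pa/m
Geostrophic balance (pressure-gradient force = Coriolis force):
V_g = (1/(fρ)) |∂P/∂n| = 1.07×10⁻³ / (7.94×10⁻⁵ × 0.677) = 19.9 m/s

20 m/s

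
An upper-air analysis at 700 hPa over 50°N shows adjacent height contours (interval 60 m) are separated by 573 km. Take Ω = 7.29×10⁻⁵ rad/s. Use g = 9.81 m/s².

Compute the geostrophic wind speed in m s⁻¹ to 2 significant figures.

9.2 m s⁻¹

Coriolis parameter at 50°N:
f = 2Ω sin φ = 2 × 7.29×10⁻⁵ × sin 50° = 1.12×10⁻⁴ s⁻¹
Height gradient: |∂Z/∂n| = 60 m / 573000 m = 1.05×10⁻⁴
On a pressure surface, geostrophic balance gives V_g = (g/f)|∂Z/∂n|:
V_g = 9.81 × 1.05×10⁻⁴ / 1.12×10⁻⁴ = 9.20 m/s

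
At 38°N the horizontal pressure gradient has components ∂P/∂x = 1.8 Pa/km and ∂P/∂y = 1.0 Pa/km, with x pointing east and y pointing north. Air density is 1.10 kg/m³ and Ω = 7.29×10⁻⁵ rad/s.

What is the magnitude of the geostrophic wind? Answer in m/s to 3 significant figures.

20.9 m/s

Coriolis parameter at 38°N:
f = 2Ω sin φ = 2 × 7.29×10⁻⁵ × sin 38° = 8.98×10⁻⁵ s⁻¹
Component geostrophic relations (x east, y north):
u_g = −(1/(fρ)) ∂P/∂y,  v_g = (1/(fρ)) ∂P/∂x
u_g = −(1.0×10⁻³)/(8.98×10⁻⁵ × 1.10) = −10.1 m/s;  v_g = (1.8×10⁻³)/(8.98×10⁻⁵ × 1.10) = 18.2 m/s
|V_g| = √(u_g² + v_g²) = 20.9 m/s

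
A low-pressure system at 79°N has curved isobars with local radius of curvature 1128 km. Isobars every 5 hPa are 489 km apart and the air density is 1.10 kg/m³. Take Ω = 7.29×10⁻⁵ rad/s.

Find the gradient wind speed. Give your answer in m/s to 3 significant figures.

6.25 m/s

Coriolis parameter at 79°N:
f = 2Ω sin φ = 2 × 7.29×10⁻⁵ × sin 79° = 1.43×10⁻⁴ s⁻¹
Pressure gradient: |∂P/∂n| = 500 Pa / 489000 m = 1.02×10⁻³ Pa/m
Geostrophic speed: V_g = |∂P/∂n|/(fρ) = 1.02×10⁻³/(1.43×10⁻⁴ × 1.10) = 6.49 m/s
Around a low, centrifugal force acts outward with Coriolis, so pressure-gradient force balances both:
(1/ρ)|∂P/∂n| = fV + V²/R  →  V² + fR·V − fR·V_g = 0
With fR = 1.43×10⁻⁴ × 1128×10³ m = 161 m/s:
V = [−fR + √((fR)² + 4 fR V_g)]/2 = [−161 + √(161² + 4×161×6.49)]/2 = 6.25 m/s
Subgeostrophic (V < V_g = 6.49 m/s), as expected around a low.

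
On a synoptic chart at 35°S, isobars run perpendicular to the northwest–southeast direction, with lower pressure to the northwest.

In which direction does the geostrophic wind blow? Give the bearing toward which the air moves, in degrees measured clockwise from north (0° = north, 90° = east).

225°

The pressure-gradient force points toward the northwest (bearing 315°).
Geostrophic balance: in the Southern Hemisphere the Coriolis force deflects motion to the left, so the geostrophic wind blows 90° to the left of the pressure-gradient force (low pressure on the right).
Rotating 315° by 90° counterclockwise gives 225° — the wind blows toward the southwest.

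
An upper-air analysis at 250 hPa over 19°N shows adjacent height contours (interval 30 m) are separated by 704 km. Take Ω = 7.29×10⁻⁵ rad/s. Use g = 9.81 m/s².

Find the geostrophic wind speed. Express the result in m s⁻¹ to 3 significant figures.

8.81 m s⁻¹

Coriolis parameter at 19°N:
f = 2Ω sin φ = 2 × 7.29×10⁻⁵ × sin 19° = 4.75×10⁻⁵ s⁻¹
Height gradient: |∂Z/∂n| = 30 m / 704000 m = 4.26×10⁻⁵
On a pressure surface, geostrophic balance gives V_g = (g/f)|∂Z/∂n|:
V_g = 9.81 × 4.26×10⁻⁵ / 4.75×10⁻⁵ = 8.81 m/s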